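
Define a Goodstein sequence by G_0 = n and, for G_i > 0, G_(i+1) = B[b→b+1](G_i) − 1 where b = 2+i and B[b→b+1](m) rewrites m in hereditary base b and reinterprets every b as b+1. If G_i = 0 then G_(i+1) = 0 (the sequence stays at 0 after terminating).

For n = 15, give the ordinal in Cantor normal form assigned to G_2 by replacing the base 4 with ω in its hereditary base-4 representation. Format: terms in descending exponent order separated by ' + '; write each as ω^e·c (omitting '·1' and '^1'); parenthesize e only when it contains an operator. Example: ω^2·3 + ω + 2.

ω^(ω + 1) + ω^ω + 3

i=0: 15 = 2^(2 + 1) + 2^2 + 2 + 1 (b=2); 2→3: 3^(3 + 1) + 3^3 + 3 + 1 = 112; 112−1 = 111
i=1: 111 = 3^(3 + 1) + 3^3 + 3 (b=3); 3→4: 4^(4 + 1) + 4^4 + 4 = 1284; 1284−1 = 1283
i=2: 1283 = 4^(4 + 1) + 4^4 + 3 (b=4); 4→5: 5^(5 + 1) + 5^5 + 3 = 18753; 18753−1 = 18752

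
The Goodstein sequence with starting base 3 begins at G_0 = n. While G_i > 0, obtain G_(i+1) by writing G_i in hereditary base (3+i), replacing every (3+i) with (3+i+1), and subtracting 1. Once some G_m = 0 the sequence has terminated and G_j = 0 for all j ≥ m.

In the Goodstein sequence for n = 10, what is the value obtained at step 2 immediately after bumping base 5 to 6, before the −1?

28

10 —HB3→ 3^2 + 1 —bump→ 4^2 + 1 = 17 —(−1)→ 16
16 —HB4→ 4^2 —bump→ 5^2 = 25 —(−1)→ 24
24 —HB5→ 4·5 + 4 —bump→ 4·6 + 4 = 28 —(−1)→ 27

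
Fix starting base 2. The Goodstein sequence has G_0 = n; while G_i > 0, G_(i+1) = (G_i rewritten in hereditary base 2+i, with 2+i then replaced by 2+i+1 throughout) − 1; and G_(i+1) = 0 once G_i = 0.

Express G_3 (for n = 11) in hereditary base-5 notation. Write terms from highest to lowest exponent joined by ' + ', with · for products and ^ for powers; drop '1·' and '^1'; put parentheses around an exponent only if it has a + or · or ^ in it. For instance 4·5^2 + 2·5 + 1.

5^(5 + 1) + 2

i=0: 11 = 2^(2 + 1) + 2 + 1 (b=2); 2→3: 3^(3 + 1) + 3 + 1 = 85; 85−1 = 84
i=1: 84 = 3^(3 + 1) + 3 (b=3); 3→4: 4^(4 + 1) + 4 = 1028; 1028−1 = 1027
i=2: 1027 = 4^(4 + 1) + 3 (b=4); 4→5: 5^(5 + 1) + 3 = 15628; 15628−1 = 15627
i=3: 15627 = 5^(5 + 1) + 2 (b=5); 5→6: 6^(6 + 1) + 2 = 279938; 279938−1 = 279937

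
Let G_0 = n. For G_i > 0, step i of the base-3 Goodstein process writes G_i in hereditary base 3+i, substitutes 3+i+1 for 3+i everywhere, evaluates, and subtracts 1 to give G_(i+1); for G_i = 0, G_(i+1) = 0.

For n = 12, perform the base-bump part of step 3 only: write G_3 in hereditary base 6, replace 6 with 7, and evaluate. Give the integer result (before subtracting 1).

step 0: 12 = 3^2 + 3; sub 4 for 3: 4^2 + 4; = 20; G_1 = 20−1 = 19
step 1: 19 = 4^2 + 3; sub 5 for 4: 5^2 + 3; = 28; G_2 = 28−1 = 27
step 2: 27 = 5^2 + 2; sub 6 for 5: 6^2 + 2; = 38; G_3 = 38−1 = 37
step 3: 37 = 6^2 + 1; sub 7 for 6: 7^2 + 1; = 50; G_4 = 50−1 = 49

50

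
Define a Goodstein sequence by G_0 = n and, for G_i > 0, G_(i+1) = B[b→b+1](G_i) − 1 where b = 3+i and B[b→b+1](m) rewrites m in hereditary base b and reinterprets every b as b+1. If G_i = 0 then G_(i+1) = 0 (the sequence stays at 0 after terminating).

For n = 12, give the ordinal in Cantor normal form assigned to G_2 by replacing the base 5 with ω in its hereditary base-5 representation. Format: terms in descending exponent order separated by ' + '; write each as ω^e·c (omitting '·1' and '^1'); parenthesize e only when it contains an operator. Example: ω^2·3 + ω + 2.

G_0 = 12. HB_3(12) = 3^2 + 3. Bump = 20. G_1 = 19.
G_1 = 19. HB_4(19) = 4^2 + 3. Bump = 28. G_2 = 27.
G_2 = 27. HB_5(27) = 5^2 + 2. Bump = 38. G_3 = 37.

ω^2 + 2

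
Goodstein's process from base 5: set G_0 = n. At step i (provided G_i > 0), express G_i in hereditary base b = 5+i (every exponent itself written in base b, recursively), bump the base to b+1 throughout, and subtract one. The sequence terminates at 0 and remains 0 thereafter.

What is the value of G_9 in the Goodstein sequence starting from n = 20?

37

i=0: 20 = 4·5 (b=5); 5→6: 4·6 = 24; 24−1 = 23
i=1: 23 = 3·6 + 5 (b=6); 6→7: 3·7 + 5 = 26; 26−1 = 25
i=2: 25 = 3·7 + 4 (b=7); 7→8: 3·8 + 4 = 28; 28−1 = 27
i=3: 27 = 3·8 + 3 (b=8); 8→9: 3·9 + 3 = 30; 30−1 = 29
i=4: 29 = 3·9 + 2 (b=9); 9→10: 3·10 + 2 = 32; 32−1 = 31
i=5: 31 = 3·10 + 1 (b=10); 10→11: 3·11 + 1 = 34; 34−1 = 33
i=6: 33 = 3·11 (b=11); 11→12: 3·12 = 36; 36−1 = 35
i=7: 35 = 2·12 + 11 (b=12); 12→13: 2·13 + 11 = 37; 37−1 = 36
i=8: 36 = 2·13 + 10 (b=13); 13→14: 2·14 + 10 = 38; 38−1 = 37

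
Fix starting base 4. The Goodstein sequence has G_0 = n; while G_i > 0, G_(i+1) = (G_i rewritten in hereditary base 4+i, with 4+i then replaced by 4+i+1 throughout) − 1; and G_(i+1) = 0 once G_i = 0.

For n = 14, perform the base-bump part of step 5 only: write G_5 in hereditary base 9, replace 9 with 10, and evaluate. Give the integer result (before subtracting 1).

i=0: 14 = 3·4 + 2 (b=4); 4→5: 3·5 + 2 = 17; 17−1 = 16
i=1: 16 = 3·5 + 1 (b=5); 5→6: 3·6 + 1 = 19; 19−1 = 18
i=2: 18 = 3·6 (b=6); 6→7: 3·7 = 21; 21−1 = 20
i=3: 20 = 2·7 + 6 (b=7); 7→8: 2·8 + 6 = 22; 22−1 = 21
i=4: 21 = 2·8 + 5 (b=8); 8→9: 2·9 + 5 = 23; 23−1 = 22
i=5: 22 = 2·9 + 4 (b=9); 9→10: 2·10 + 4 = 24; 24−1 = 23

24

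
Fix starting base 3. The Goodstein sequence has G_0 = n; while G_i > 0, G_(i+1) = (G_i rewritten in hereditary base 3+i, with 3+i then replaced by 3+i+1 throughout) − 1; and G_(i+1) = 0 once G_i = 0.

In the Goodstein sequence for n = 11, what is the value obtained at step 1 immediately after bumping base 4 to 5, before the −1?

i=0: 11 = 3^2 + 2 (b=3); 3→4: 4^2 + 2 = 18; 18−1 = 17
i=1: 17 = 4^2 + 1 (b=4); 4→5: 5^2 + 1 = 26; 26−1 = 25

26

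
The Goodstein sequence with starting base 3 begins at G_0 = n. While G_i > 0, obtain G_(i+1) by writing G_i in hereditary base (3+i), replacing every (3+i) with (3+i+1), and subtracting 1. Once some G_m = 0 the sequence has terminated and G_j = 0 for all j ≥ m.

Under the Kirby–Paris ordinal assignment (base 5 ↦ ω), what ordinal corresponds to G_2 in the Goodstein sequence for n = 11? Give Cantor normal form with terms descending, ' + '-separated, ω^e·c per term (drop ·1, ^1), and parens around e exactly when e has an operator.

ω^2

11 —HB3→ 3^2 + 2 —bump→ 4^2 + 2 = 18 —(−1)→ 17
17 —HB4→ 4^2 + 1 —bump→ 5^2 + 1 = 26 —(−1)→ 25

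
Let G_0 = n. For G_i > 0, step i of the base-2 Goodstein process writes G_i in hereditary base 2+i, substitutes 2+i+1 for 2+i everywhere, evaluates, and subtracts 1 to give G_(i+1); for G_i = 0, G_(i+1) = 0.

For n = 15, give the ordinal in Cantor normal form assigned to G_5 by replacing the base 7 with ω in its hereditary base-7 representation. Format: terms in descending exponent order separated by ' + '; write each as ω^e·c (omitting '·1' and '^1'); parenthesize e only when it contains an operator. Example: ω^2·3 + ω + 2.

step 0: 15 = 2^(2 + 1) + 2^2 + 2 + 1; sub 3 for 2: 3^(3 + 1) + 3^3 + 3 + 1; = 112; G_1 = 112−1 = 111
step 1: 111 = 3^(3 + 1) + 3^3 + 3; sub 4 for 3: 4^(4 + 1) + 4^4 + 4; = 1284; G_2 = 1284−1 = 1283
step 2: 1283 = 4^(4 + 1) + 4^4 + 3; sub 5 for 4: 5^(5 + 1) + 5^5 + 3; = 18753; G_3 = 18753−1 = 18752
step 3: 18752 = 5^(5 + 1) + 5^5 + 2; sub 6 for 5: 6^(6 + 1) + 6^6 + 2; = 326594; G_4 = 326594−1 = 326593
step 4: 326593 = 6^(6 + 1) + 6^6 + 1; sub 7 for 6: 7^(7 + 1) + 7^7 + 1; = 6588345; G_5 = 6588345−1 = 6588344

ω^(ω + 1) + ω^ω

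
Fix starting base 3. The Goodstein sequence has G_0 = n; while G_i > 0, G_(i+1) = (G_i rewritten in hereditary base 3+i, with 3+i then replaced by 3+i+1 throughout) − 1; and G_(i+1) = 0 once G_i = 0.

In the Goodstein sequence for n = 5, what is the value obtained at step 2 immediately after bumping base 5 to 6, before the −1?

step 0: 5 = 3 + 2; sub 4 for 3: 4 + 2; = 6; G_1 = 6−1 = 5
step 1: 5 = 4 + 1; sub 5 for 4: 5 + 1; = 6; G_2 = 6−1 = 5
step 2: 5 = 5; sub 6 for 5: 6; = 6; G_3 = 6−1 = 5

6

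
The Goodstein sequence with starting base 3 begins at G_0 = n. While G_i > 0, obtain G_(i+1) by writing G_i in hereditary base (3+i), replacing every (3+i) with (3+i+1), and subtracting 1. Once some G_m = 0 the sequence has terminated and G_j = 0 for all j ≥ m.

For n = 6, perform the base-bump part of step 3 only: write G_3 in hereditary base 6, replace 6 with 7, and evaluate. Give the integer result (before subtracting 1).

(0) 6|_3 = 2·3 ↦ 2·4|_4 = 8 ⇒ 7
(1) 7|_4 = 4 + 3 ↦ 5 + 3|_5 = 8 ⇒ 7
(2) 7|_5 = 5 + 2 ↦ 6 + 2|_6 = 8 ⇒ 7

8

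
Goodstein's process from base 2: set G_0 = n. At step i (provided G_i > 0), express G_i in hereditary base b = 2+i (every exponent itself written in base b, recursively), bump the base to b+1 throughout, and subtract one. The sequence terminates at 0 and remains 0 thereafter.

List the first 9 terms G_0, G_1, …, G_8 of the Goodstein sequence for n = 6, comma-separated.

G_0=6  [base 2] 2^2 + 2  →[2↦3]→  3^3 + 3 = 30  −1 ⇒ G_1=29
G_1=29  [base 3] 3^3 + 2  →[3↦4]→  4^4 + 2 = 258  −1 ⇒ G_2=257
G_2=257  [base 4] 4^4 + 1  →[4↦5]→  5^5 + 1 = 3126  −1 ⇒ G_3=3125
G_3=3125  [base 5] 5^5  →[5↦6]→  6^6 = 46656  −1 ⇒ G_4=46655
G_4=46655  [base 6] 5·6^5 + 5·6^4 + 5·6^3 + 5·6^2 + 5·6 + 5  →[6↦7]→  5·7^5 + 5·7^4 + 5·7^3 + 5·7^2 + 5·7 + 5 = 98040  −1 ⇒ G_5=98039
G_5=98039  [base 7] 5·7^5 + 5·7^4 + 5·7^3 + 5·7^2 + 5·7 + 4  →[7↦8]→  5·8^5 + 5·8^4 + 5·8^3 + 5·8^2 + 5·8 + 4 = 187244  −1 ⇒ G_6=187243
G_6=187243  [base 8] 5·8^5 + 5·8^4 + 5·8^3 + 5·8^2 + 5·8 + 3  →[8↦9]→  5·9^5 + 5·9^4 + 5·9^3 + 5·9^2 + 5·9 + 3 = 332148  −1 ⇒ G_7=332147
G_7=332147  [base 9] 5·9^5 + 5·9^4 + 5·9^3 + 5·9^2 + 5·9 + 2  →[9↦10]→  5·10^5 + 5·10^4 + 5·10^3 + 5·10^2 + 5·10 + 2 = 555552  −1 ⇒ G_8=555551

6, 29, 257, 3125, 46655, 98039, 187243, 332147, 555551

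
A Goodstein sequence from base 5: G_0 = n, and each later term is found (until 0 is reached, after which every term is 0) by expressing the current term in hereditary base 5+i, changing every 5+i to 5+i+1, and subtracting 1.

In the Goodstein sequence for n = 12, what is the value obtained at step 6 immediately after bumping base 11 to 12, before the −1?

12 —HB5→ 2·5 + 2 —bump→ 2·6 + 2 = 14 —(−1)→ 13
13 —HB6→ 2·6 + 1 —bump→ 2·7 + 1 = 15 —(−1)→ 14
14 —HB7→ 2·7 —bump→ 2·8 = 16 —(−1)→ 15
15 —HB8→ 8 + 7 —bump→ 9 + 7 = 16 —(−1)→ 15
15 —HB9→ 9 + 6 —bump→ 10 + 6 = 16 —(−1)→ 15
15 —HB10→ 10 + 5 —bump→ 11 + 5 = 16 —(−1)→ 15
15 —HB11→ 11 + 4 —bump→ 12 + 4 = 16 —(−1)→ 15

16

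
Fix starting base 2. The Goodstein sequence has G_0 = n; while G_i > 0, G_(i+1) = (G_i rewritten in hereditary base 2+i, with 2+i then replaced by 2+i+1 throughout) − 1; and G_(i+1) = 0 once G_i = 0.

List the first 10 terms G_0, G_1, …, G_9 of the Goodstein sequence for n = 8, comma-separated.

base 2: 8 = 2^(2 + 1); at 3: 3^(3 + 1) = 81; next = 80
base 3: 80 = 2·3^3 + 2·3^2 + 2·3 + 2; at 4: 2·4^4 + 2·4^2 + 2·4 + 2 = 554; next = 553
base 4: 553 = 2·4^4 + 2·4^2 + 2·4 + 1; at 5: 2·5^5 + 2·5^2 + 2·5 + 1 = 6311; next = 6310
base 5: 6310 = 2·5^5 + 2·5^2 + 2·5; at 6: 2·6^6 + 2·6^2 + 2·6 = 93396; next = 93395
base 6: 93395 = 2·6^6 + 2·6^2 + 6 + 5; at 7: 2·7^7 + 2·7^2 + 7 + 5 = 1647196; next = 1647195
base 7: 1647195 = 2·7^7 + 2·7^2 + 7 + 4; at 8: 2·8^8 + 2·8^2 + 8 + 4 = 33554572; next = 33554571
base 8: 33554571 = 2·8^8 + 2·8^2 + 8 + 3; at 9: 2·9^9 + 2·9^2 + 9 + 3 = 774841152; next = 774841151
base 9: 774841151 = 2·9^9 + 2·9^2 + 9 + 2; at 10: 2·10^10 + 2·10^2 + 10 + 2 = 20000000212; next = 20000000211
base 10: 20000000211 = 2·10^10 + 2·10^2 + 10 + 1; at 11: 2·11^11 + 2·11^2 + 11 + 1 = 570623341476; next = 570623341475

8, 80, 553, 6310, 93395, 1647195, 33554571, 774841151, 20000000211, 570623341475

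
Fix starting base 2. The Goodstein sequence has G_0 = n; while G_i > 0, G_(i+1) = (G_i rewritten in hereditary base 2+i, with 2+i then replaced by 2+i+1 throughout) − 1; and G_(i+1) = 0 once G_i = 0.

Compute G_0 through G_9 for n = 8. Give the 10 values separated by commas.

8, 80, 553, 6310, 93395, 1647195, 33554571, 774841151, 20000000211, 570623341475

[0] 8 ≡ 2^(2 + 1) (base 2). Lift 3: 81. −1: 80.
[1] 80 ≡ 2·3^3 + 2·3^2 + 2·3 + 2 (base 3). Lift 4: 554. −1: 553.
[2] 553 ≡ 2·4^4 + 2·4^2 + 2·4 + 1 (base 4). Lift 5: 6311. −1: 6310.
[3] 6310 ≡ 2·5^5 + 2·5^2 + 2·5 (base 5). Lift 6: 93396. −1: 93395.
[4] 93395 ≡ 2·6^6 + 2·6^2 + 6 + 5 (base 6). Lift 7: 1647196. −1: 1647195.
[5] 1647195 ≡ 2·7^7 + 2·7^2 + 7 + 4 (base 7). Lift 8: 33554572. −1: 33554571.
[6] 33554571 ≡ 2·8^8 + 2·8^2 + 8 + 3 (base 8). Lift 9: 774841152. −1: 774841151.
[7] 774841151 ≡ 2·9^9 + 2·9^2 + 9 + 2 (base 9). Lift 10: 20000000212. −1: 20000000211.
[8] 20000000211 ≡ 2·10^10 + 2·10^2 + 10 + 1 (base 10). Lift 11: 570623341476. −1: 570623341475.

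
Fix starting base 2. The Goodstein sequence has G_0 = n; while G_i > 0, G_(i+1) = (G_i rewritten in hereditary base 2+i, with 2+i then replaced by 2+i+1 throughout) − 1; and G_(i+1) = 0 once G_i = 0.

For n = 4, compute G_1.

4 —HB2→ 2^2 —bump→ 3^3 = 27 —(−1)→ 26
26 —HB3→ 2·3^2 + 2·3 + 2 —bump→ 2·4^2 + 2·4 + 2 = 42 —(−1)→ 41

26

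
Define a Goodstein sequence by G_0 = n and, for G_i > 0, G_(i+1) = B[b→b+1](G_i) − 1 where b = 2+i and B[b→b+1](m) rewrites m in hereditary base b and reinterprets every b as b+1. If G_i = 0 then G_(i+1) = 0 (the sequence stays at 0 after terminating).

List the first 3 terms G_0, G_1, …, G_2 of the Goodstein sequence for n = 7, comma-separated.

step 0: 7 = 2^2 + 2 + 1; sub 3 for 2: 3^3 + 3 + 1; = 31; G_1 = 31−1 = 30
step 1: 30 = 3^3 + 3; sub 4 for 3: 4^4 + 4; = 260; G_2 = 260−1 = 259

7, 30, 259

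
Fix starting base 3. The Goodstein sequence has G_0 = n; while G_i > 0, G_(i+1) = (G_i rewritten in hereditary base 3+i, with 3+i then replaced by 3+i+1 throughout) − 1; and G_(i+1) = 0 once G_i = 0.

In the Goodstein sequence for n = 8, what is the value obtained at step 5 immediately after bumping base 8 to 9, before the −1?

12

base 3: 8 = 2·3 + 2; at 4: 2·4 + 2 = 10; next = 9
base 4: 9 = 2·4 + 1; at 5: 2·5 + 1 = 11; next = 10
base 5: 10 = 2·5; at 6: 2·6 = 12; next = 11
base 6: 11 = 6 + 5; at 7: 7 + 5 = 12; next = 11
base 7: 11 = 7 + 4; at 8: 8 + 4 = 12; next = 11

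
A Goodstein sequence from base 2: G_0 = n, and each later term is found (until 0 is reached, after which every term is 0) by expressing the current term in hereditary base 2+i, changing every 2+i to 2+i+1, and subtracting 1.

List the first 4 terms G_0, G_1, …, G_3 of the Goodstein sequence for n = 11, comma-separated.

G_0 = 11. HB_2(11) = 2^(2 + 1) + 2 + 1. Bump = 85. G_1 = 84.
G_1 = 84. HB_3(84) = 3^(3 + 1) + 3. Bump = 1028. G_2 = 1027.
G_2 = 1027. HB_4(1027) = 4^(4 + 1) + 3. Bump = 15628. G_3 = 15627.

11, 84, 1027, 15627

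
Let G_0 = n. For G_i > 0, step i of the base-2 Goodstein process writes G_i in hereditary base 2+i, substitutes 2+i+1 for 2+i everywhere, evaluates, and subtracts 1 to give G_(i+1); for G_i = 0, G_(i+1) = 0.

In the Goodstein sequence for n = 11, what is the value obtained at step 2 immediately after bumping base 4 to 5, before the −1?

15628

G_0 = 11. HB_2(11) = 2^(2 + 1) + 2 + 1. Bump = 85. G_1 = 84.
G_1 = 84. HB_3(84) = 3^(3 + 1) + 3. Bump = 1028. G_2 = 1027.
G_2 = 1027. HB_4(1027) = 4^(4 + 1) + 3. Bump = 15628. G_3 = 15627.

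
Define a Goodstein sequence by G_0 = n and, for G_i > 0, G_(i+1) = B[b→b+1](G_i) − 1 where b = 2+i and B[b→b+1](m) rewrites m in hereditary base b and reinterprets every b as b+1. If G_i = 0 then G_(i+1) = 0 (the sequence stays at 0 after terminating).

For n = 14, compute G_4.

326591

base 2: 14 = 2^(2 + 1) + 2^2 + 2; at 3: 3^(3 + 1) + 3^3 + 3 = 111; next = 110
base 3: 110 = 3^(3 + 1) + 3^3 + 2; at 4: 4^(4 + 1) + 4^4 + 2 = 1282; next = 1281
base 4: 1281 = 4^(4 + 1) + 4^4 + 1; at 5: 5^(5 + 1) + 5^5 + 1 = 18751; next = 18750
base 5: 18750 = 5^(5 + 1) + 5^5; at 6: 6^(6 + 1) + 6^6 = 326592; next = 326591
base 6: 326591 = 6^(6 + 1) + 5·6^5 + 5·6^4 + 5·6^3 + 5·6^2 + 5·6 + 5; at 7: 7^(7 + 1) + 5·7^5 + 5·7^4 + 5·7^3 + 5·7^2 + 5·7 + 5 = 5862841; next = 5862840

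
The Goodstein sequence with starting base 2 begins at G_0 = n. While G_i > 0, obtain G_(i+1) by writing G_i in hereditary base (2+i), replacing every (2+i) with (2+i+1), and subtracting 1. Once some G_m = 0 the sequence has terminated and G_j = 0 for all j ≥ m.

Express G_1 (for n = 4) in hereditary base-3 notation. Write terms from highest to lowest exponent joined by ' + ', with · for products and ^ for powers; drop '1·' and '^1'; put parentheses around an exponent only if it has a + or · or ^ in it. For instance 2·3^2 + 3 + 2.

2·3^2 + 2·3 + 2

[0] 4 ≡ 2^2 (base 2). Lift 3: 27. −1: 26.
[1] 26 ≡ 2·3^2 + 2·3 + 2 (base 3). Lift 4: 42. −1: 41.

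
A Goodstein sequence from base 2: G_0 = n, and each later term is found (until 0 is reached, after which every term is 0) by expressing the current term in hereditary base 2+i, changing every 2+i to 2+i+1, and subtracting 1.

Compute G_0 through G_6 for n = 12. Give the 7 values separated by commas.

12, 107, 1065, 15685, 280019, 5764910, 134217867

G_0=12  [base 2] 2^(2 + 1) + 2^2  →[2↦3]→  3^(3 + 1) + 3^3 = 108  −1 ⇒ G_1=107
G_1=107  [base 3] 3^(3 + 1) + 2·3^2 + 2·3 + 2  →[3↦4]→  4^(4 + 1) + 2·4^2 + 2·4 + 2 = 1066  −1 ⇒ G_2=1065
G_2=1065  [base 4] 4^(4 + 1) + 2·4^2 + 2·4 + 1  →[4↦5]→  5^(5 + 1) + 2·5^2 + 2·5 + 1 = 15686  −1 ⇒ G_3=15685
G_3=15685  [base 5] 5^(5 + 1) + 2·5^2 + 2·5  →[5↦6]→  6^(6 + 1) + 2·6^2 + 2·6 = 280020  −1 ⇒ G_4=280019
G_4=280019  [base 6] 6^(6 + 1) + 2·6^2 + 6 + 5  →[6↦7]→  7^(7 + 1) + 2·7^2 + 7 + 5 = 5764911  −1 ⇒ G_5=5764910
G_5=5764910  [base 7] 7^(7 + 1) + 2·7^2 + 7 + 4  →[7↦8]→  8^(8 + 1) + 2·8^2 + 8 + 4 = 134217868  −1 ⇒ G_6=134217867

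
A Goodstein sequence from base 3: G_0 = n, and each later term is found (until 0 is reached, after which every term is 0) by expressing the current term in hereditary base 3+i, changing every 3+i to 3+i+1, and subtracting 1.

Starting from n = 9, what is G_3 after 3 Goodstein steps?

base 3: 9 = 3^2; at 4: 4^2 = 16; next = 15
base 4: 15 = 3·4 + 3; at 5: 3·5 + 3 = 18; next = 17
base 5: 17 = 3·5 + 2; at 6: 3·6 + 2 = 20; next = 19
base 6: 19 = 3·6 + 1; at 7: 3·7 + 1 = 22; next = 21

19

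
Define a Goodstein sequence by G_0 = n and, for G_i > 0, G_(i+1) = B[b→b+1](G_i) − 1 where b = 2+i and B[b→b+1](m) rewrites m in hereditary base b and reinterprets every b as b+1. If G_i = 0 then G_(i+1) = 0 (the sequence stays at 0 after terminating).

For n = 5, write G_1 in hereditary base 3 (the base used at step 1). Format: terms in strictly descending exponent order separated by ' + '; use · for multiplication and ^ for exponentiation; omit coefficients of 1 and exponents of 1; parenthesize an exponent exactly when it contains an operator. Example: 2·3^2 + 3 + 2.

3^3

[0] 5 ≡ 2^2 + 1 (base 2). Lift 3: 28. −1: 27.
[1] 27 ≡ 3^3 (base 3). Lift 4: 256. −1: 255.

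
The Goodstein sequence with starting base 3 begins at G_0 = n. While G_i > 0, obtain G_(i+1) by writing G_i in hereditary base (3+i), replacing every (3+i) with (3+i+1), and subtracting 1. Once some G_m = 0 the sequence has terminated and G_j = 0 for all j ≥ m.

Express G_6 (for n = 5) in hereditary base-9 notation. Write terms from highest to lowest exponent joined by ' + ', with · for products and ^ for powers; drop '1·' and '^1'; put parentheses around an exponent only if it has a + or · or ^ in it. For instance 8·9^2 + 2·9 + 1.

G_0=5  [base 3] 3 + 2  →[3↦4]→  4 + 2 = 6  −1 ⇒ G_1=5
G_1=5  [base 4] 4 + 1  →[4↦5]→  5 + 1 = 6  −1 ⇒ G_2=5
G_2=5  [base 5] 5  →[5↦6]→  6 = 6  −1 ⇒ G_3=5
G_3=5  [base 6] 5  →[6↦7]→  5 = 5  −1 ⇒ G_4=4
G_4=4  [base 7] 4  →[7↦8]→  4 = 4  −1 ⇒ G_5=3
G_5=3  [base 8] 3  →[8↦9]→  3 = 3  −1 ⇒ G_6=2
G_6=2  [base 9] 2  →[9↦10]→  2 = 2  −1 ⇒ G_7=1

2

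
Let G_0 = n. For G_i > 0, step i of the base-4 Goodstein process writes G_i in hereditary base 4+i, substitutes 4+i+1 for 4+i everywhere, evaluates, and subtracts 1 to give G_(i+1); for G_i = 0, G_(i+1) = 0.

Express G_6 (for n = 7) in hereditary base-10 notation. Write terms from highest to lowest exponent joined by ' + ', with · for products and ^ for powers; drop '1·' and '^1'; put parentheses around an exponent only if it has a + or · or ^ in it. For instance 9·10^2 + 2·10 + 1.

(0) 7|_4 = 4 + 3 ↦ 5 + 3|_5 = 8 ⇒ 7
(1) 7|_5 = 5 + 2 ↦ 6 + 2|_6 = 8 ⇒ 7
(2) 7|_6 = 6 + 1 ↦ 7 + 1|_7 = 8 ⇒ 7
(3) 7|_7 = 7 ↦ 8|_8 = 8 ⇒ 7
(4) 7|_8 = 7 ↦ 7|_9 = 7 ⇒ 6
(5) 6|_9 = 6 ↦ 6|_10 = 6 ⇒ 5
(6) 5|_10 = 5 ↦ 5|_11 = 5 ⇒ 4

5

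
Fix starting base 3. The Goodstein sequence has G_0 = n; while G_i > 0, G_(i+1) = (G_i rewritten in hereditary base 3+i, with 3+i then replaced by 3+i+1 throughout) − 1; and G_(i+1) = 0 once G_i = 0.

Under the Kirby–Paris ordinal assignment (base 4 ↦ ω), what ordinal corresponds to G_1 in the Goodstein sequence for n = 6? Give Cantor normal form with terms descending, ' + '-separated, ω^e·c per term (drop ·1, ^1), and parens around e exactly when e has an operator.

ω + 3

[0] 6 ≡ 2·3 (base 3). Lift 4: 8. −1: 7.
[1] 7 ≡ 4 + 3 (base 4). Lift 5: 8. −1: 7.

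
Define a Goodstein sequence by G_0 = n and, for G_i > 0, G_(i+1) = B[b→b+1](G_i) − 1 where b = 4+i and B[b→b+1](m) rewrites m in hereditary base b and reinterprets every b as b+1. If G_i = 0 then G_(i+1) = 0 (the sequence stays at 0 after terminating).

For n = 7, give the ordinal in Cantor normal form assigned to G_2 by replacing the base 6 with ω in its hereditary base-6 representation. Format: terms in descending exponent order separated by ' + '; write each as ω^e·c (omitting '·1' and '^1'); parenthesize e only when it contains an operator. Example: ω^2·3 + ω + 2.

ω + 1

[0] 7 ≡ 4 + 3 (base 4). Lift 5: 8. −1: 7.
[1] 7 ≡ 5 + 2 (base 5). Lift 6: 8. −1: 7.
[2] 7 ≡ 6 + 1 (base 6). Lift 7: 8. −1: 7.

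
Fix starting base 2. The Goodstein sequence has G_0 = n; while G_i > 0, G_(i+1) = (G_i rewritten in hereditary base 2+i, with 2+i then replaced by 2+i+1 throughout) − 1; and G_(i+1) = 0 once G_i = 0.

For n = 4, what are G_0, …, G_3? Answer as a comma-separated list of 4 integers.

4, 26, 41, 60

i=0: 4 = 2^2 (b=2); 2→3: 3^3 = 27; 27−1 = 26
i=1: 26 = 2·3^2 + 2·3 + 2 (b=3); 3→4: 2·4^2 + 2·4 + 2 = 42; 42−1 = 41
i=2: 41 = 2·4^2 + 2·4 + 1 (b=4); 4→5: 2·5^2 + 2·5 + 1 = 61; 61−1 = 60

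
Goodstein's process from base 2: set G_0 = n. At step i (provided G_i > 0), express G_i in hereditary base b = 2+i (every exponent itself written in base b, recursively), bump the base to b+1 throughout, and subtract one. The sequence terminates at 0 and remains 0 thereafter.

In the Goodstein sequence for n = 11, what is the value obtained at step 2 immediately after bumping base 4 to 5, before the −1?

15628

i=0: 11 = 2^(2 + 1) + 2 + 1 (b=2); 2→3: 3^(3 + 1) + 3 + 1 = 85; 85−1 = 84
i=1: 84 = 3^(3 + 1) + 3 (b=3); 3→4: 4^(4 + 1) + 4 = 1028; 1028−1 = 1027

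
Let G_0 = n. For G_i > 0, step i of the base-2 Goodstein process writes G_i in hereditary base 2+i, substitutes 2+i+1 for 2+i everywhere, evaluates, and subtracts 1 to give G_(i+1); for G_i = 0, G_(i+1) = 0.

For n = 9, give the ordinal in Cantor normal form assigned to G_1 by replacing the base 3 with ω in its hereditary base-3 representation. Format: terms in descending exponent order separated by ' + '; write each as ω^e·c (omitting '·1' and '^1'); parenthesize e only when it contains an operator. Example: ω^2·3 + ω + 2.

[0] 9 ≡ 2^(2 + 1) + 1 (base 2). Lift 3: 82. −1: 81.
[1] 81 ≡ 3^(3 + 1) (base 3). Lift 4: 1024. −1: 1023.

ω^(ω + 1)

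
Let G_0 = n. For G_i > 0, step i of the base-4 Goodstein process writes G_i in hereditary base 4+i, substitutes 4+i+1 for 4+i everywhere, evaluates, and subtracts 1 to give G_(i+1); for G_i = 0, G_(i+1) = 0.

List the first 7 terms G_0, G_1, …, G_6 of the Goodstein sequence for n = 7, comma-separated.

(0) 7|_4 = 4 + 3 ↦ 5 + 3|_5 = 8 ⇒ 7
(1) 7|_5 = 5 + 2 ↦ 6 + 2|_6 = 8 ⇒ 7
(2) 7|_6 = 6 + 1 ↦ 7 + 1|_7 = 8 ⇒ 7
(3) 7|_7 = 7 ↦ 8|_8 = 8 ⇒ 7
(4) 7|_8 = 7 ↦ 7|_9 = 7 ⇒ 6
(5) 6|_9 = 6 ↦ 6|_10 = 6 ⇒ 5

7, 7, 7, 7, 7, 6, 5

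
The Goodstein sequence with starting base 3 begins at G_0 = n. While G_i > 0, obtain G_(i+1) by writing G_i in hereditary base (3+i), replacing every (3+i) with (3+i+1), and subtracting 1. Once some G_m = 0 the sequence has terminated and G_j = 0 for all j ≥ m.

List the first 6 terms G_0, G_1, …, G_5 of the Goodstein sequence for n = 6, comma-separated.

6, 7, 7, 7, 7, 7

i=0: 6 = 2·3 (b=3); 3→4: 2·4 = 8; 8−1 = 7
i=1: 7 = 4 + 3 (b=4); 4→5: 5 + 3 = 8; 8−1 = 7
i=2: 7 = 5 + 2 (b=5); 5→6: 6 + 2 = 8; 8−1 = 7
i=3: 7 = 6 + 1 (b=6); 6→7: 7 + 1 = 8; 8−1 = 7
i=4: 7 = 7 (b=7); 7→8: 8 = 8; 8−1 = 7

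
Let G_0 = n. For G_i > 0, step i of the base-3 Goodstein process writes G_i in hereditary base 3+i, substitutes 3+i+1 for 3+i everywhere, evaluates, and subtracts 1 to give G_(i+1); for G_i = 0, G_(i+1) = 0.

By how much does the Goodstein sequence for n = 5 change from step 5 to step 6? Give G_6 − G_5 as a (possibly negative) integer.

-1

G_0=5  [base 3] 3 + 2  →[3↦4]→  4 + 2 = 6  −1 ⇒ G_1=5
G_1=5  [base 4] 4 + 1  →[4↦5]→  5 + 1 = 6  −1 ⇒ G_2=5
G_2=5  [base 5] 5  →[5↦6]→  6 = 6  −1 ⇒ G_3=5
G_3=5  [base 6] 5  →[6↦7]→  5 = 5  −1 ⇒ G_4=4
G_4=4  [base 7] 4  →[7↦8]→  4 = 4  −1 ⇒ G_5=3
G_5=3  [base 8] 3  →[8↦9]→  3 = 3  −1 ⇒ G_6=2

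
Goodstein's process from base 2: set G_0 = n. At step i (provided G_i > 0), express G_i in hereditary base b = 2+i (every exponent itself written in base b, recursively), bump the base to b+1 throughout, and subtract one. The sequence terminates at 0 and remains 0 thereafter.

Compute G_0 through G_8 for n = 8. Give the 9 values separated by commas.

8, 80, 553, 6310, 93395, 1647195, 33554571, 774841151, 20000000211

i=0: 8 = 2^(2 + 1) (b=2); 2→3: 3^(3 + 1) = 81; 81−1 = 80
i=1: 80 = 2·3^3 + 2·3^2 + 2·3 + 2 (b=3); 3→4: 2·4^4 + 2·4^2 + 2·4 + 2 = 554; 554−1 = 553
i=2: 553 = 2·4^4 + 2·4^2 + 2·4 + 1 (b=4); 4→5: 2·5^5 + 2·5^2 + 2·5 + 1 = 6311; 6311−1 = 6310
i=3: 6310 = 2·5^5 + 2·5^2 + 2·5 (b=5); 5→6: 2·6^6 + 2·6^2 + 2·6 = 93396; 93396−1 = 93395
i=4: 93395 = 2·6^6 + 2·6^2 + 6 + 5 (b=6); 6→7: 2·7^7 + 2·7^2 + 7 + 5 = 1647196; 1647196−1 = 1647195
i=5: 1647195 = 2·7^7 + 2·7^2 + 7 + 4 (b=7); 7→8: 2·8^8 + 2·8^2 + 8 + 4 = 33554572; 33554572−1 = 33554571
i=6: 33554571 = 2·8^8 + 2·8^2 + 8 + 3 (b=8); 8→9: 2·9^9 + 2·9^2 + 9 + 3 = 774841152; 774841152−1 = 774841151
i=7: 774841151 = 2·9^9 + 2·9^2 + 9 + 2 (b=9); 9→10: 2·10^10 + 2·10^2 + 10 + 2 = 20000000212; 20000000212−1 = 20000000211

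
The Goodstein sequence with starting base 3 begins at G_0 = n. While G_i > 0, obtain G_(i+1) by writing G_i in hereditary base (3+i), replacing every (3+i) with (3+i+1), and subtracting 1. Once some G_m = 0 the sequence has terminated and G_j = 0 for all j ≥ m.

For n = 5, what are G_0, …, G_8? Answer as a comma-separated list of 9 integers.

5, 5, 5, 5, 4, 3, 2, 1, 0

step 0: 5 = 3 + 2; sub 4 for 3: 4 + 2; = 6; G_1 = 6−1 = 5
step 1: 5 = 4 + 1; sub 5 for 4: 5 + 1; = 6; G_2 = 6−1 = 5
step 2: 5 = 5; sub 6 for 5: 6; = 6; G_3 = 6−1 = 5
step 3: 5 = 5; sub 7 for 6: 5; = 5; G_4 = 5−1 = 4
step 4: 4 = 4; sub 8 for 7: 4; = 4; G_5 = 4−1 = 3
step 5: 3 = 3; sub 9 for 8: 3; = 3; G_6 = 3−1 = 2
step 6: 2 = 2; sub 10 for 9: 2; = 2; G_7 = 2−1 = 1
step 7: 1 = 1; sub 11 for 10: 1; = 1; G_8 = 1−1 = 0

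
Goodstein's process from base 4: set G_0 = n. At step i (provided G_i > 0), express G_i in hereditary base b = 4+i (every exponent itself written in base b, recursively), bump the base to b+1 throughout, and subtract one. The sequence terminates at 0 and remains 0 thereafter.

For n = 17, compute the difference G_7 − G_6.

4

[0] 17 ≡ 4^2 + 1 (base 4). Lift 5: 26. −1: 25.
[1] 25 ≡ 5^2 (base 5). Lift 6: 36. −1: 35.
[2] 35 ≡ 5·6 + 5 (base 6). Lift 7: 40. −1: 39.
[3] 39 ≡ 5·7 + 4 (base 7). Lift 8: 44. −1: 43.
[4] 43 ≡ 5·8 + 3 (base 8). Lift 9: 48. −1: 47.
[5] 47 ≡ 5·9 + 2 (base 9). Lift 10: 52. −1: 51.
[6] 51 ≡ 5·10 + 1 (base 10). Lift 11: 56. −1: 55.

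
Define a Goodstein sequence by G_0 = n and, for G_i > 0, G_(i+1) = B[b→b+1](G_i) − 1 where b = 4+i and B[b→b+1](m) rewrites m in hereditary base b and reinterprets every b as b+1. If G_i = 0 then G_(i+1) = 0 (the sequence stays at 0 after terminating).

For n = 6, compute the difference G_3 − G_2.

0

base 4: 6 = 4 + 2; at 5: 5 + 2 = 7; next = 6
base 5: 6 = 5 + 1; at 6: 6 + 1 = 7; next = 6
base 6: 6 = 6; at 7: 7 = 7; next = 6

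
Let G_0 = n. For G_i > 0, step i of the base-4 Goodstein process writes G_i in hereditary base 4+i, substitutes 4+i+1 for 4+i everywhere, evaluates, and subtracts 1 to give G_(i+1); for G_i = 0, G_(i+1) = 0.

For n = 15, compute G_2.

19

G_0=15  [base 4] 3·4 + 3  →[4↦5]→  3·5 + 3 = 18  −1 ⇒ G_1=17
G_1=17  [base 5] 3·5 + 2  →[5↦6]→  3·6 + 2 = 20  −1 ⇒ G_2=19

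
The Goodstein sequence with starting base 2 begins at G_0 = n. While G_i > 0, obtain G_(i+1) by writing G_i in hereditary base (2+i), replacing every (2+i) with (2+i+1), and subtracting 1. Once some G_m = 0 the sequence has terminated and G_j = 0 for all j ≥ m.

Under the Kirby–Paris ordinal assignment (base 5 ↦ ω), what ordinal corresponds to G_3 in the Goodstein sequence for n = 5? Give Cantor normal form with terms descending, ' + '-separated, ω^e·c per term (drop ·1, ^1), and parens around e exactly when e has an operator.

G_0=5  [base 2] 2^2 + 1  →[2↦3]→  3^3 + 1 = 28  −1 ⇒ G_1=27
G_1=27  [base 3] 3^3  →[3↦4]→  4^4 = 256  −1 ⇒ G_2=255
G_2=255  [base 4] 3·4^3 + 3·4^2 + 3·4 + 3  →[4↦5]→  3·5^3 + 3·5^2 + 3·5 + 3 = 468  −1 ⇒ G_3=467
G_3=467  [base 5] 3·5^3 + 3·5^2 + 3·5 + 2  →[5↦6]→  3·6^3 + 3·6^2 + 3·6 + 2 = 776  −1 ⇒ G_4=775

ω^3·3 + ω^2·3 + ω·3 + 2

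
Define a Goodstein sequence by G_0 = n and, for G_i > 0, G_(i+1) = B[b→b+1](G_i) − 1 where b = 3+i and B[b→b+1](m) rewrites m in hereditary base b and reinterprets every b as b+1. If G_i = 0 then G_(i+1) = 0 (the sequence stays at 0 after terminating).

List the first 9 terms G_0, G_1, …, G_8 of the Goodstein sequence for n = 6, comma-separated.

6, 7, 7, 7, 7, 7, 6, 5, 4

i=0: 6 = 2·3 (b=3); 3→4: 2·4 = 8; 8−1 = 7
i=1: 7 = 4 + 3 (b=4); 4→5: 5 + 3 = 8; 8−1 = 7
i=2: 7 = 5 + 2 (b=5); 5→6: 6 + 2 = 8; 8−1 = 7
i=3: 7 = 6 + 1 (b=6); 6→7: 7 + 1 = 8; 8−1 = 7
i=4: 7 = 7 (b=7); 7→8: 8 = 8; 8−1 = 7
i=5: 7 = 7 (b=8); 8→9: 7 = 7; 7−1 = 6
i=6: 6 = 6 (b=9); 9→10: 6 = 6; 6−1 = 5
i=7: 5 = 5 (b=10); 10→11: 5 = 5; 5−1 = 4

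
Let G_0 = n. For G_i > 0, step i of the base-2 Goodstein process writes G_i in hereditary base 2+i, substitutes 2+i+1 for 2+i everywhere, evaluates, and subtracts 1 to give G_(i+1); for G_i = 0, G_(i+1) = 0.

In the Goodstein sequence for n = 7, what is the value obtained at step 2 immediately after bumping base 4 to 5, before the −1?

base 2: 7 = 2^2 + 2 + 1; at 3: 3^3 + 3 + 1 = 31; next = 30
base 3: 30 = 3^3 + 3; at 4: 4^4 + 4 = 260; next = 259
base 4: 259 = 4^4 + 3; at 5: 5^5 + 3 = 3128; next = 3127

3128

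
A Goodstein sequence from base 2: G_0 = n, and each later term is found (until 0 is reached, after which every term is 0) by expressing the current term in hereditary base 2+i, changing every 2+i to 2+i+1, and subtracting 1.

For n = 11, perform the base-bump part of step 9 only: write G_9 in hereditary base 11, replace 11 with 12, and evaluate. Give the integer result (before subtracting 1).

base 2: 11 = 2^(2 + 1) + 2 + 1; at 3: 3^(3 + 1) + 3 + 1 = 85; next = 84
base 3: 84 = 3^(3 + 1) + 3; at 4: 4^(4 + 1) + 4 = 1028; next = 1027
base 4: 1027 = 4^(4 + 1) + 3; at 5: 5^(5 + 1) + 3 = 15628; next = 15627
base 5: 15627 = 5^(5 + 1) + 2; at 6: 6^(6 + 1) + 2 = 279938; next = 279937
base 6: 279937 = 6^(6 + 1) + 1; at 7: 7^(7 + 1) + 1 = 5764802; next = 5764801
base 7: 5764801 = 7^(7 + 1); at 8: 8^(8 + 1) = 134217728; next = 134217727
base 8: 134217727 = 7·8^8 + 7·8^7 + 7·8^6 + 7·8^5 + 7·8^4 + 7·8^3 + 7·8^2 + 7·8 + 7; at 9: 7·9^9 + 7·9^7 + 7·9^6 + 7·9^5 + 7·9^4 + 7·9^3 + 7·9^2 + 7·9 + 7 = 2749609303; next = 2749609302
base 9: 2749609302 = 7·9^9 + 7·9^7 + 7·9^6 + 7·9^5 + 7·9^4 + 7·9^3 + 7·9^2 + 7·9 + 6; at 10: 7·10^10 + 7·10^7 + 7·10^6 + 7·10^5 + 7·10^4 + 7·10^3 + 7·10^2 + 7·10 + 6 = 70077777776; next = 70077777775
base 10: 70077777775 = 7·10^10 + 7·10^7 + 7·10^6 + 7·10^5 + 7·10^4 + 7·10^3 + 7·10^2 + 7·10 + 5; at 11: 7·11^11 + 7·11^7 + 7·11^6 + 7·11^5 + 7·11^4 + 7·11^3 + 7·11^2 + 7·11 + 5 = 1997331745491; next = 1997331745490

62412976762504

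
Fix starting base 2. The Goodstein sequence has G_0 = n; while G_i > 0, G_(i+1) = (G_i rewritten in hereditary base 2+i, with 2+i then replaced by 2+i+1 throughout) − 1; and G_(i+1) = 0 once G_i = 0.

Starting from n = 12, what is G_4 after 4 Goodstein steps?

i=0: 12 = 2^(2 + 1) + 2^2 (b=2); 2→3: 3^(3 + 1) + 3^3 = 108; 108−1 = 107
i=1: 107 = 3^(3 + 1) + 2·3^2 + 2·3 + 2 (b=3); 3→4: 4^(4 + 1) + 2·4^2 + 2·4 + 2 = 1066; 1066−1 = 1065
i=2: 1065 = 4^(4 + 1) + 2·4^2 + 2·4 + 1 (b=4); 4→5: 5^(5 + 1) + 2·5^2 + 2·5 + 1 = 15686; 15686−1 = 15685
i=3: 15685 = 5^(5 + 1) + 2·5^2 + 2·5 (b=5); 5→6: 6^(6 + 1) + 2·6^2 + 2·6 = 280020; 280020−1 = 280019
i=4: 280019 = 6^(6 + 1) + 2·6^2 + 6 + 5 (b=6); 6→7: 7^(7 + 1) + 2·7^2 + 7 + 5 = 5764911; 5764911−1 = 5764910

280019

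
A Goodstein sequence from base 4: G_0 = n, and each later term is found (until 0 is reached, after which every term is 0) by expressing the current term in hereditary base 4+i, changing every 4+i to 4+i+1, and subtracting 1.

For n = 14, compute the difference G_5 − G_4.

1

i=0: 14 = 3·4 + 2 (b=4); 4→5: 3·5 + 2 = 17; 17−1 = 16
i=1: 16 = 3·5 + 1 (b=5); 5→6: 3·6 + 1 = 19; 19−1 = 18
i=2: 18 = 3·6 (b=6); 6→7: 3·7 = 21; 21−1 = 20
i=3: 20 = 2·7 + 6 (b=7); 7→8: 2·8 + 6 = 22; 22−1 = 21
i=4: 21 = 2·8 + 5 (b=8); 8→9: 2·9 + 5 = 23; 23−1 = 22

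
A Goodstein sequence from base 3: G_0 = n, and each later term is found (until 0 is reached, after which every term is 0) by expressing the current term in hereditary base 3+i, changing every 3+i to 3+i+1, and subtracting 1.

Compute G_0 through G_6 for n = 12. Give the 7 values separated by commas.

[0] 12 ≡ 3^2 + 3 (base 3). Lift 4: 20. −1: 19.
[1] 19 ≡ 4^2 + 3 (base 4). Lift 5: 28. −1: 27.
[2] 27 ≡ 5^2 + 2 (base 5). Lift 6: 38. −1: 37.
[3] 37 ≡ 6^2 + 1 (base 6). Lift 7: 50. −1: 49.
[4] 49 ≡ 7^2 (base 7). Lift 8: 64. −1: 63.
[5] 63 ≡ 7·8 + 7 (base 8). Lift 9: 70. −1: 69.

12, 19, 27, 37, 49, 63, 69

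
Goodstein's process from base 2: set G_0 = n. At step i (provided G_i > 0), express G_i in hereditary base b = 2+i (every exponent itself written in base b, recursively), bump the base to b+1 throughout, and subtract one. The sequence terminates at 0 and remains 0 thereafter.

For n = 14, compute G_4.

[0] 14 ≡ 2^(2 + 1) + 2^2 + 2 (base 2). Lift 3: 111. −1: 110.
[1] 110 ≡ 3^(3 + 1) + 3^3 + 2 (base 3). Lift 4: 1282. −1: 1281.
[2] 1281 ≡ 4^(4 + 1) + 4^4 + 1 (base 4). Lift 5: 18751. −1: 18750.
[3] 18750 ≡ 5^(5 + 1) + 5^5 (base 5). Lift 6: 326592. −1: 326591.
[4] 326591 ≡ 6^(6 + 1) + 5·6^5 + 5·6^4 + 5·6^3 + 5·6^2 + 5·6 + 5 (base 6). Lift 7: 5862841. −1: 5862840.

326591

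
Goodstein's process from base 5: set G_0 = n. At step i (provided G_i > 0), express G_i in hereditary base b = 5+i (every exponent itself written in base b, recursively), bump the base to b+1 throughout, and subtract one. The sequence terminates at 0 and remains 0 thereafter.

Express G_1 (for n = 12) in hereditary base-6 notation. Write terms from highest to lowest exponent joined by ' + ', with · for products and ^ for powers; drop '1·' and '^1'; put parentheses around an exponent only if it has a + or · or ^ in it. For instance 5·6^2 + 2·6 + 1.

2·6 + 1

12 —HB5→ 2·5 + 2 —bump→ 2·6 + 2 = 14 —(−1)→ 13
13 —HB6→ 2·6 + 1 —bump→ 2·7 + 1 = 15 —(−1)→ 14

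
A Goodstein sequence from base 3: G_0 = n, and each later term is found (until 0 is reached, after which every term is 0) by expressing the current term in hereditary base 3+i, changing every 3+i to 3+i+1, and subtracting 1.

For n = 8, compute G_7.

8 —HB3→ 2·3 + 2 —bump→ 2·4 + 2 = 10 —(−1)→ 9
9 —HB4→ 2·4 + 1 —bump→ 2·5 + 1 = 11 —(−1)→ 10
10 —HB5→ 2·5 —bump→ 2·6 = 12 —(−1)→ 11
11 —HB6→ 6 + 5 —bump→ 7 + 5 = 12 —(−1)→ 11
11 —HB7→ 7 + 4 —bump→ 8 + 4 = 12 —(−1)→ 11
11 —HB8→ 8 + 3 —bump→ 9 + 3 = 12 —(−1)→ 11
11 —HB9→ 9 + 2 —bump→ 10 + 2 = 12 —(−1)→ 11
11 —HB10→ 10 + 1 —bump→ 11 + 1 = 12 —(−1)→ 11

11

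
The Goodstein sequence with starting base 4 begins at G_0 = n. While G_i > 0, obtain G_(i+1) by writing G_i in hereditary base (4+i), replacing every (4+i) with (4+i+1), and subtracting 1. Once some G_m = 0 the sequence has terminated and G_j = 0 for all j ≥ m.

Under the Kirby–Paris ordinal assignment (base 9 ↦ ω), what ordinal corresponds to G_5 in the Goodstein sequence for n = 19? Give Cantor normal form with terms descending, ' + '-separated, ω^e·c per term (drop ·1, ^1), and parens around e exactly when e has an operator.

ω·7 + 6

base 4: 19 = 4^2 + 3; at 5: 5^2 + 3 = 28; next = 27
base 5: 27 = 5^2 + 2; at 6: 6^2 + 2 = 38; next = 37
base 6: 37 = 6^2 + 1; at 7: 7^2 + 1 = 50; next = 49
base 7: 49 = 7^2; at 8: 8^2 = 64; next = 63
base 8: 63 = 7·8 + 7; at 9: 7·9 + 7 = 70; next = 69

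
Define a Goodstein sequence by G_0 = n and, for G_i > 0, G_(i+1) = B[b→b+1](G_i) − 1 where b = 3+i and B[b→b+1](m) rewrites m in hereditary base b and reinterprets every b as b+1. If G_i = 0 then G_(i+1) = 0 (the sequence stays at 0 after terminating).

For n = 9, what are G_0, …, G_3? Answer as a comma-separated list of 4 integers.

9 —HB3→ 3^2 —bump→ 4^2 = 16 —(−1)→ 15
15 —HB4→ 3·4 + 3 —bump→ 3·5 + 3 = 18 —(−1)→ 17
17 —HB5→ 3·5 + 2 —bump→ 3·6 + 2 = 20 —(−1)→ 19

9, 15, 17, 19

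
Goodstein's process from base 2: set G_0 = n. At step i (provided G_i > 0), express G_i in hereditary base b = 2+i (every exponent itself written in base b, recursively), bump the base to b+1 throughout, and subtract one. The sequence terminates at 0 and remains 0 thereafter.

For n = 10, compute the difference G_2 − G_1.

10 —HB2→ 2^(2 + 1) + 2 —bump→ 3^(3 + 1) + 3 = 84 —(−1)→ 83
83 —HB3→ 3^(3 + 1) + 2 —bump→ 4^(4 + 1) + 2 = 1026 —(−1)→ 1025

942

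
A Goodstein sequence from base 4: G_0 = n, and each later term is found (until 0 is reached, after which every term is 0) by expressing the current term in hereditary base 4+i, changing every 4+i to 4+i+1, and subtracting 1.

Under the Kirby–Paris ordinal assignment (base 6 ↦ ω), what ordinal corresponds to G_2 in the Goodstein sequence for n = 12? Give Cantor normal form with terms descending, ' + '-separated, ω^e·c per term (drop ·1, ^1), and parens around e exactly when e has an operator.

ω·2 + 3

(0) 12|_4 = 3·4 ↦ 3·5|_5 = 15 ⇒ 14
(1) 14|_5 = 2·5 + 4 ↦ 2·6 + 4|_6 = 16 ⇒ 15
(2) 15|_6 = 2·6 + 3 ↦ 2·7 + 3|_7 = 17 ⇒ 16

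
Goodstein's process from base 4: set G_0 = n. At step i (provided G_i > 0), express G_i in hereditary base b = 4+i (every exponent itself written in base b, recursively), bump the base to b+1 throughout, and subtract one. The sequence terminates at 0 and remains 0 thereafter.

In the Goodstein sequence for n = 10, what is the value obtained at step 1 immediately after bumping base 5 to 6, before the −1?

13

G_0=10  [base 4] 2·4 + 2  →[4↦5]→  2·5 + 2 = 12  −1 ⇒ G_1=11
G_1=11  [base 5] 2·5 + 1  →[5↦6]→  2·6 + 1 = 13  −1 ⇒ G_2=12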